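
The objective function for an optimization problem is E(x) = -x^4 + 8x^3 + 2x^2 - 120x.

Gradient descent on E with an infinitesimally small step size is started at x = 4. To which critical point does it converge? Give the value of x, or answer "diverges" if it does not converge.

3

E'(x) = -4(x - 5)(x - 3)(x + 2), so E'(4) = 24.
Gradient descent moves in the -E' direction, i.e. x is decreasing.
The nearest critical point in that direction is x = 3, where E'' = 40 > 0 (a local minimum). The iterate converges there.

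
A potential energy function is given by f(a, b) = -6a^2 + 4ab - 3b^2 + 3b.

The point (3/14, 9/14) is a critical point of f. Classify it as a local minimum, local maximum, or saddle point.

The Hessian of f is constant: H = [[-12, 4], [4, -6]].
det(H) = (-12)·(-6) − 4² = 56.
det(H) > 0 and tr(H) = -18 < 0, so H is negative definite and the point is a local maximum.

local maximum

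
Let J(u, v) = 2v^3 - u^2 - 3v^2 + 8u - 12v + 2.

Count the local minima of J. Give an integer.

0

J separates as a function of u plus a function of v, so ∇J=0 decouples.
∂J/∂u = -2(u - 4) = 0 at u ∈ {4}; ∂J/∂v = 6(v - 2)(v + 1) = 0 at v ∈ {-1, 2}.
The Hessian is diagonal: diag(J_uu, J_vv). Second derivatives: J_uu(4)=-2; J_vv(-1)=-18, J_vv(2)=18.
Local minima occur where both diagonal entries positive: none. Count: 0.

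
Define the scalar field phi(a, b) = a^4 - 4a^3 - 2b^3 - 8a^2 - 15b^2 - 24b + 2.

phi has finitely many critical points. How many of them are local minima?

phi separates as a function of a plus a function of b, so ∇phi=0 decouples.
∂phi/∂a = 4a(a - 4)(a + 1) = 0 at a ∈ {-1, 0, 4}; ∂phi/∂b = -6(b + 1)(b + 4) = 0 at b ∈ {-4, -1}.
The Hessian is diagonal: diag(phi_aa, phi_bb). Second derivatives: phi_aa(-1)=20, phi_aa(0)=-16, phi_aa(4)=80; phi_bb(-4)=18, phi_bb(-1)=-18.
Local minima occur where both diagonal entries positive: (-1, -4), (4, -4). Count: 2.

2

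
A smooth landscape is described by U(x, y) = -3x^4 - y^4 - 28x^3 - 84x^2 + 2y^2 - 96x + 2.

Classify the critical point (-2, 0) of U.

local minimum

The mixed partial ∂²U/∂x∂y is 0, so the Hessian at any point is diag(U_xx, U_yy) = diag(-12(3x^2 + 14x + 14), 4(-3y^2 + 1)).
At (-2, 0): H = diag(24, 4).
Both eigenvalues are positive, so H is positive definite: a local minimum.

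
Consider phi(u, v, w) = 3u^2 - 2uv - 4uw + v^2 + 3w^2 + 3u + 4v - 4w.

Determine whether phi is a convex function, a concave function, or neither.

convex

phi is quadratic, so its Hessian is the constant matrix H = [[6, -2, -4], [-2, 2, 0], [-4, 0, 6]].
Leading principal minors: 6, 8, 16.
All positive ⇒ H ≻ 0 ⇒ convex.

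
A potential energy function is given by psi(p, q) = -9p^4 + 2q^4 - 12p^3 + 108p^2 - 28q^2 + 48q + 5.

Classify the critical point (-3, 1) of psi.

The mixed partial ∂²psi/∂p∂q is 0, so the Hessian at any point is diag(psi_pp, psi_qq) = diag(36(-3p^2 - 2p + 6), 8(3q^2 - 7)).
At (-3, 1): H = diag(-540, -32).
Both eigenvalues are negative, so H is negative definite: a local maximum.

local maximum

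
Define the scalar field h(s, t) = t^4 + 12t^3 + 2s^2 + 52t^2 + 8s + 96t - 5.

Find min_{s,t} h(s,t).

h(s,t) separates as P(s) + Q(t) − 5, so its minimum is min P + min Q − 5.
P'(s) = 4s + 8 vanishes at s ∈ {-2}; Q'(t) = 4(t + 2)(t + 3)(t + 4) vanishes at t ∈ {-4, -3, -2}.
Local minima of P (where P''>0): P(-2)=-8. Local minima of Q: Q(-4)=-64, Q(-2)=-64.
So the global minimum of h is P(-2) + Q(-4) − 5 = -8 − 64 − 5 = -77, attained at (-2, -4).

-77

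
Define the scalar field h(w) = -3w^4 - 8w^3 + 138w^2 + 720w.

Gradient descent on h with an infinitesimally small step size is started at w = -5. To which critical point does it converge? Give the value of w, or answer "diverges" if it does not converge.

h'(w) = -12(w - 5)(w + 3)(w + 4), so h'(-5) = 240.
Gradient descent moves in the -h' direction, i.e. w is decreasing.
There is no critical point below w=-5, and h' keeps the same sign, so the iterate runs off to −∞.

diverges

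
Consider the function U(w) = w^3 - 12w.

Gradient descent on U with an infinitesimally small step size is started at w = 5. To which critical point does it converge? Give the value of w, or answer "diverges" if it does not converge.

2

U'(w) = 3(w - 2)(w + 2), so U'(5) = 63.
Gradient descent moves in the -U' direction, i.e. w is decreasing.
The nearest critical point in that direction is w = 2, where U'' = 12 > 0 (a local minimum). The iterate converges there.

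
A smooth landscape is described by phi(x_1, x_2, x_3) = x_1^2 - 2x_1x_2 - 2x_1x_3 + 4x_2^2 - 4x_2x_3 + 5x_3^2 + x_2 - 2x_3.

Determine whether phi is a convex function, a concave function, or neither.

convex

phi is quadratic, so its Hessian is the constant matrix H = [[2, -2, -2], [-2, 8, -4], [-2, -4, 10]].
Leading principal minors: 2, 12, 24.
All positive ⇒ H ≻ 0 ⇒ convex.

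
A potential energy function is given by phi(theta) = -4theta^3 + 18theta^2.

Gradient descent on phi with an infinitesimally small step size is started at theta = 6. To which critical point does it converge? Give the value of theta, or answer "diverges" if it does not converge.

diverges

phi'(theta) = -12theta(theta - 3), so phi'(6) = -216.
Gradient descent moves in the -phi' direction, i.e. theta is increasing.
There is no critical point above theta=6, and phi' keeps the same sign, so the iterate runs off to +∞.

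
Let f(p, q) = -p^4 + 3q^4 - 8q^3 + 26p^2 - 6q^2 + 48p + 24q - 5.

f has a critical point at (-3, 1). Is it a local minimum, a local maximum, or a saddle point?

local maximum

The mixed partial ∂²f/∂p∂q is 0, so the Hessian at any point is diag(f_pp, f_qq) = diag(4(-3p^2 + 13), 12(3q^2 - 4q - 1)).
At (-3, 1): H = diag(-56, -24).
Both eigenvalues are negative, so H is negative definite: a local maximum.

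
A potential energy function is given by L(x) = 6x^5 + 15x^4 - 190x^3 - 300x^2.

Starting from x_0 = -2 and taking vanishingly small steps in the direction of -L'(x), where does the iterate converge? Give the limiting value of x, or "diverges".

L'(x) = 30x(x - 4)(x + 1)(x + 5), so L'(-2) = -1080.
Gradient descent moves in the -L' direction, i.e. x is increasing.
The nearest critical point in that direction is x = -1, where L'' = 600 > 0 (a local minimum). The iterate converges there.

-1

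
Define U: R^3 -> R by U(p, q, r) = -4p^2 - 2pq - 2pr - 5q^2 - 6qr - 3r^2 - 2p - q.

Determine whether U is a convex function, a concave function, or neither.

U is quadratic, so its Hessian is the constant matrix H = [[-8, -2, -2], [-2, -10, -6], [-2, -6, -6]].
Leading principal minors: -8, 76, -176.
Signs alternate −, +, − ⇒ H ≺ 0 ⇒ concave.

concave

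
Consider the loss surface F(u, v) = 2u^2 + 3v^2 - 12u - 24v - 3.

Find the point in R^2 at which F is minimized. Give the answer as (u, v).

(3, 4)

F(u,v) separates as P(u) + Q(v) − 3, so its minimum is min P + min Q − 3.
P'(u) = 4u - 12 vanishes at u ∈ {3}; Q'(v) = 6v - 24 vanishes at v ∈ {4}.
Local minima of P (where P''>0): P(3)=-18. Local minima of Q: Q(4)=-48.
So the global minimum of F is P(3) + Q(4) − 3 = -18 − 48 − 3 = -69, attained at (3, 4).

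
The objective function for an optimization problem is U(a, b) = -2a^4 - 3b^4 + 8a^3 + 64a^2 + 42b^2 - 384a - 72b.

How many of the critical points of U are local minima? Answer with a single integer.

1

U separates as a function of a plus a function of b, so ∇U=0 decouples.
∂U/∂a = -8(a - 4)(a - 3)(a + 4) = 0 at a ∈ {-4, 3, 4}; ∂U/∂b = -12(b - 2)(b - 1)(b + 3) = 0 at b ∈ {-3, 1, 2}.
The Hessian is diagonal: diag(U_aa, U_bb). Second derivatives: U_aa(-4)=-448, U_aa(3)=56, U_aa(4)=-64; U_bb(-3)=-240, U_bb(1)=48, U_bb(2)=-60.
Local minima occur where both diagonal entries positive: (3, 1). Count: 1.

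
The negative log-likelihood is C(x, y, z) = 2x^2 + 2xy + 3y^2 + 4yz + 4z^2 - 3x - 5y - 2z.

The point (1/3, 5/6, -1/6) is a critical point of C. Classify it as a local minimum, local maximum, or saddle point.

The Hessian is constant: H = [[4, 2, 0], [2, 6, 4], [0, 4, 8]].
Leading principal minors: Δ₁ = 4, Δ₂ = 20, Δ₃ = 96.
All leading minors are positive, so H is positive definite: a local minimum.

local minimum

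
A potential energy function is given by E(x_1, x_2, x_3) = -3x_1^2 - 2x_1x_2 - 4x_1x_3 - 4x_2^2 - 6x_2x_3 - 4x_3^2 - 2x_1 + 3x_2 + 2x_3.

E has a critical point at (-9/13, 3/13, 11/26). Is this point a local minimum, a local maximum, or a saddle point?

local maximum

The Hessian is constant: H = [[-6, -2, -4], [-2, -8, -6], [-4, -6, -8]].
Leading principal minors: Δ₁ = -6, Δ₂ = 44, Δ₃ = -104.
The minors alternate sign starting negative (−, +, −), so H is negative definite: a local maximum.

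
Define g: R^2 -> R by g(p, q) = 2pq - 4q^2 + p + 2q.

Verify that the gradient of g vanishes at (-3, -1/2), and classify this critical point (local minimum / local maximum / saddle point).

saddle point

∇g = (2q + 1, 2p - 8q + 2); substituting (-3, -1/2) gives ∇g = (0, 0), so (-3, -1/2) is indeed a critical point.
The Hessian of g is constant: H = [[0, 2], [2, -8]].
det(H) = 0·(-8) − 2² = -4.
Since det(H) < 0, H is indefinite and the critical point is a saddle point.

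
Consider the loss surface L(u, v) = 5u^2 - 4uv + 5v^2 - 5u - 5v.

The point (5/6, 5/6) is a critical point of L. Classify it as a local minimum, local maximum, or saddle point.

local minimum

The Hessian of L is constant: H = [[10, -4], [-4, 10]].
det(H) = 10·10 − (-4)² = 84.
det(H) > 0 and tr(H) = 20 > 0, so H is positive definite and the point is a local minimum.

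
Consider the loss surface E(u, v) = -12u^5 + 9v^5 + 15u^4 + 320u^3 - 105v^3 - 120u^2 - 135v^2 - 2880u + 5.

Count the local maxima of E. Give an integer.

4

E separates as a function of u plus a function of v, so ∇E=0 decouples.
∂E/∂u = -60(u - 4)(u - 2)(u + 2)(u + 3) = 0 at u ∈ {-3, -2, 2, 4}; ∂E/∂v = 45v(v - 3)(v + 1)(v + 2) = 0 at v ∈ {-2, -1, 0, 3}.
The Hessian is diagonal: diag(E_uu, E_vv). Second derivatives: E_uu(-3)=2100, E_uu(-2)=-1440, E_uu(2)=2400, E_uu(4)=-5040; E_vv(-2)=-450, E_vv(-1)=180, E_vv(0)=-270, E_vv(3)=2700.
Local maxima occur where both diagonal entries negative: (-2, -2), (-2, 0), (4, -2), (4, 0). Count: 4.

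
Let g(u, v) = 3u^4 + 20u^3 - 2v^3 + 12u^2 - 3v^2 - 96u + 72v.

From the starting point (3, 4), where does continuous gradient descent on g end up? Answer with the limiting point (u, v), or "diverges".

diverges

g is separable, so gradient descent decouples: u follows -∂g/∂u, v follows -∂g/∂v.
∂g/∂u = 12(u - 1)(u + 2)(u + 4); at u=3 this is 840, so u decreases.
∂g/∂v = -6(v - 3)(v + 4); at v=4 this is -48, so v increases.
The v-coordinate has no critical point in that direction and runs off to infinity.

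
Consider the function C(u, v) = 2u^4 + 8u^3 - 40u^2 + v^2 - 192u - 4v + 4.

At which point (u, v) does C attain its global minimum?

(3, 2)

C(u,v) separates as P(u) + Q(v) + 4, so its minimum is min P + min Q + 4.
P'(u) = 8(u - 3)(u + 2)(u + 4) vanishes at u ∈ {-4, -2, 3}; Q'(v) = 2v - 4 vanishes at v ∈ {2}.
Local minima of P (where P''>0): P(-4)=128, P(3)=-558. Local minima of Q: Q(2)=-4.
So the global minimum of C is P(3) + Q(2) + 4 = -558 − 4 + 4 = -558, attained at (3, 2).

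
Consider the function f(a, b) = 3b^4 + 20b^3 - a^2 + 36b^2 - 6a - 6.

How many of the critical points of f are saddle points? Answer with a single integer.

2

f separates as a function of a plus a function of b, so ∇f=0 decouples.
∂f/∂a = -2(a + 3) = 0 at a ∈ {-3}; ∂f/∂b = 12b(b + 2)(b + 3) = 0 at b ∈ {-3, -2, 0}.
The Hessian is diagonal: diag(f_aa, f_bb). Second derivatives: f_aa(-3)=-2; f_bb(-3)=36, f_bb(-2)=-24, f_bb(0)=72.
Saddle points occur where the two diagonal entries have opposite signs: (-3, -3), (-3, 0). Count: 2.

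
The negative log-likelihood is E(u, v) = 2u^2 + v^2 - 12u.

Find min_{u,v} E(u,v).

E(u,v) separates as P(u) + Q(v), so its minimum is min P + min Q.
P'(u) = 4u - 12 vanishes at u ∈ {3}; Q'(v) = 2v vanishes at v ∈ {0}.
Local minima of P (where P''>0): P(3)=-18. Local minima of Q: Q(0)=0.
So the global minimum of E is P(3) + Q(0) = -18 + 0 = -18, attained at (3, 0).

-18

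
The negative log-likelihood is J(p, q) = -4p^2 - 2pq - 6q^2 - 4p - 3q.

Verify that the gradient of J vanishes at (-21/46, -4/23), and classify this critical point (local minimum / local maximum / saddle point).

∇J = (-8p - 2q - 4, -2p - 12q - 3); substituting (-21/46, -4/23) gives ∇J = (0, 0), so (-21/46, -4/23) is indeed a critical point.
The Hessian of J is constant: H = [[-8, -2], [-2, -12]].
det(H) = (-8)·(-12) − (-2)² = 92.
det(H) > 0 and tr(H) = -20 < 0, so H is negative definite and the point is a local maximum.

local maximum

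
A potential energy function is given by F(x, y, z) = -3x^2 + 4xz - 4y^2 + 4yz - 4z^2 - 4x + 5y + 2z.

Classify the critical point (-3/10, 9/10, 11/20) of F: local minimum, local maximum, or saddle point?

local maximum

The Hessian is constant: H = [[-6, 0, 4], [0, -8, 4], [4, 4, -8]].
Leading principal minors: Δ₁ = -6, Δ₂ = 48, Δ₃ = -160.
The minors alternate sign starting negative (−, +, −), so H is negative definite: a local maximum.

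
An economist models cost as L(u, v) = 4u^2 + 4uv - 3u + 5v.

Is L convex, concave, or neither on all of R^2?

L is quadratic, so its Hessian is the constant matrix H = [[8, 4], [4, 0]].
det(H) = -16, tr(H) = 8.
det(H) < 0, so H is indefinite: neither convex nor concave.

neither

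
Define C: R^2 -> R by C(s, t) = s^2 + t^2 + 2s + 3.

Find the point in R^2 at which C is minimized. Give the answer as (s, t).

(-1, 0)

C(s,t) separates as P(s) + Q(t) + 3, so its minimum is min P + min Q + 3.
P'(s) = 2s + 2 vanishes at s ∈ {-1}; Q'(t) = 2t vanishes at t ∈ {0}.
Local minima of P (where P''>0): P(-1)=-1. Local minima of Q: Q(0)=0.
So the global minimum of C is P(-1) + Q(0) + 3 = -1 + 0 + 3 = 2, attained at (-1, 0).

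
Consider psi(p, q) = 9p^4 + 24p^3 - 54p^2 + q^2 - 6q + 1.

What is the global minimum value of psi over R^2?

psi(p,q) separates as A(p) + B(q) + 1, so its minimum is min A + min B + 1.
A'(p) = 36p(p - 1)(p + 3) vanishes at p ∈ {-3, 0, 1}; B'(q) = 2q - 6 vanishes at q ∈ {3}.
Local minima of A (where A''>0): A(-3)=-405, A(1)=-21. Local minima of B: B(3)=-9.
So the global minimum of psi is A(-3) + B(3) + 1 = -405 − 9 + 1 = -413, attained at (-3, 3).

-413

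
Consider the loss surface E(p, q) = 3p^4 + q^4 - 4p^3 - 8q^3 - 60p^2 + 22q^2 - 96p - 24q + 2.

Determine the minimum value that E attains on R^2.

-839

E(p,q) separates as A(p) + B(q) + 2, so its minimum is min A + min B + 2.
A'(p) = 12(p - 4)(p + 1)(p + 2) vanishes at p ∈ {-2, -1, 4}; B'(q) = 4(q - 3)(q - 2)(q - 1) vanishes at q ∈ {1, 2, 3}.
Local minima of A (where A''>0): A(-2)=32, A(4)=-832. Local minima of B: B(1)=-9, B(3)=-9.
So the global minimum of E is A(4) + B(1) + 2 = -832 − 9 + 2 = -839, attained at (4, 1).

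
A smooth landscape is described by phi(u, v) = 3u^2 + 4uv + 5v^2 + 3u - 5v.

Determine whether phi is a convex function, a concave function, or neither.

convex

phi is quadratic, so its Hessian is the constant matrix H = [[6, 4], [4, 10]].
det(H) = 44, tr(H) = 16.
det(H) > 0 and tr(H) > 0, so H is positive definite everywhere: convex.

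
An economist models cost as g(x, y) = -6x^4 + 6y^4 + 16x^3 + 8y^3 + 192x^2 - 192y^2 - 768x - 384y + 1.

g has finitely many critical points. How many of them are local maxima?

g separates as a function of x plus a function of y, so ∇g=0 decouples.
∂g/∂x = -24(x - 4)(x - 2)(x + 4) = 0 at x ∈ {-4, 2, 4}; ∂g/∂y = 24(y - 4)(y + 1)(y + 4) = 0 at y ∈ {-4, -1, 4}.
The Hessian is diagonal: diag(g_xx, g_yy). Second derivatives: g_xx(-4)=-1152, g_xx(2)=288, g_xx(4)=-384; g_yy(-4)=576, g_yy(-1)=-360, g_yy(4)=960.
Local maxima occur where both diagonal entries negative: (-4, -1), (4, -1). Count: 2.

2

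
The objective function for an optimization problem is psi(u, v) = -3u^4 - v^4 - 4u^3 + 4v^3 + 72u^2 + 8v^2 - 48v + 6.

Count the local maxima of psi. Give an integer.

psi separates as a function of u plus a function of v, so ∇psi=0 decouples.
∂psi/∂u = -12u(u - 3)(u + 4) = 0 at u ∈ {-4, 0, 3}; ∂psi/∂v = -4(v - 3)(v - 2)(v + 2) = 0 at v ∈ {-2, 2, 3}.
The Hessian is diagonal: diag(psi_uu, psi_vv). Second derivatives: psi_uu(-4)=-336, psi_uu(0)=144, psi_uu(3)=-252; psi_vv(-2)=-80, psi_vv(2)=16, psi_vv(3)=-20.
Local maxima occur where both diagonal entries negative: (-4, -2), (-4, 3), (3, -2), (3, 3). Count: 4.

4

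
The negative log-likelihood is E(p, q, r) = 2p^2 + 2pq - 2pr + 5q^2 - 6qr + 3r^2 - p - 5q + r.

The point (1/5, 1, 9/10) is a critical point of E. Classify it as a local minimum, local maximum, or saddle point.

The Hessian is constant: H = [[4, 2, -2], [2, 10, -6], [-2, -6, 6]].
Leading principal minors: Δ₁ = 4, Δ₂ = 36, Δ₃ = 80.
All leading minors are positive, so H is positive definite: a local minimum.

local minimum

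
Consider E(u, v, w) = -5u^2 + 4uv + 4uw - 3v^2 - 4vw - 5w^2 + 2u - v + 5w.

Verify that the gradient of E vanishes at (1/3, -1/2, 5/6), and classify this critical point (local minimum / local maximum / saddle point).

∇E = (-10u + 4v + 4w + 2, 4u - 6v - 4w - 1, 4u - 4v - 10w + 5); substituting (1/3, -1/2, 5/6) gives ∇E = (0, 0, 0), so (1/3, -1/2, 5/6) is indeed a critical point.
The Hessian is constant: H = [[-10, 4, 4], [4, -6, -4], [4, -4, -10]].
Leading principal minors: Δ₁ = -10, Δ₂ = 44, Δ₃ = -312.
The minors alternate sign starting negative (−, +, −), so H is negative definite: a local maximum.

local maximum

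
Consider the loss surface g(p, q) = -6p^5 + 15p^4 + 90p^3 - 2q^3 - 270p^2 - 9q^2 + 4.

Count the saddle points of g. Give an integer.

4

g separates as a function of p plus a function of q, so ∇g=0 decouples.
∂g/∂p = -30p(p - 3)(p - 2)(p + 3) = 0 at p ∈ {-3, 0, 2, 3}; ∂g/∂q = -6q(q + 3) = 0 at q ∈ {-3, 0}.
The Hessian is diagonal: diag(g_pp, g_qq). Second derivatives: g_pp(-3)=2700, g_pp(0)=-540, g_pp(2)=300, g_pp(3)=-540; g_qq(-3)=18, g_qq(0)=-18.
Saddle points occur where the two diagonal entries have opposite signs: (-3, 0), (0, -3), (2, 0), (3, -3). Count: 4.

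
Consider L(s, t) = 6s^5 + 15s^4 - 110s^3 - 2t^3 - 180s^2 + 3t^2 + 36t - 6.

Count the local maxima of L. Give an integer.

L separates as a function of s plus a function of t, so ∇L=0 decouples.
∂L/∂s = 30s(s - 3)(s + 1)(s + 4) = 0 at s ∈ {-4, -1, 0, 3}; ∂L/∂t = -6(t - 3)(t + 2) = 0 at t ∈ {-2, 3}.
The Hessian is diagonal: diag(L_ss, L_tt). Second derivatives: L_ss(-4)=-2520, L_ss(-1)=360, L_ss(0)=-360, L_ss(3)=2520; L_tt(-2)=30, L_tt(3)=-30.
Local maxima occur where both diagonal entries negative: (-4, 3), (0, 3). Count: 2.

2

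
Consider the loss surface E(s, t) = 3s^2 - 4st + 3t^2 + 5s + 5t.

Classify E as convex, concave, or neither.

E is quadratic, so its Hessian is the constant matrix H = [[6, -4], [-4, 6]].
det(H) = 20, tr(H) = 12.
det(H) > 0 and tr(H) > 0, so H is positive definite everywhere: convex.

convex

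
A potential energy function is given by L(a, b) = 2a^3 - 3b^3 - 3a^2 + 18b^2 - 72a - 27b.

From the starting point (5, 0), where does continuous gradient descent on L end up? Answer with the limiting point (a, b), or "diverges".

(4, 1)

L is separable, so gradient descent decouples: a follows -∂L/∂a, b follows -∂L/∂b.
∂L/∂a = 6(a - 4)(a + 3); at a=5 this is 48, so a decreases.
∂L/∂b = -9(b - 3)(b - 1); at b=0 this is -27, so b increases.
a converges to its nearest critical value 4 (a local min of the a-part); b converges to 1. The iterate converges to (4, 1).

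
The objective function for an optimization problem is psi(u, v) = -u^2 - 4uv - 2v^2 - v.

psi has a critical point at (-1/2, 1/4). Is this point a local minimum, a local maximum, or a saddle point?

saddle point

The Hessian of psi is constant: H = [[-2, -4], [-4, -4]].
det(H) = (-2)·(-4) − (-4)² = -8.
Since det(H) < 0, H is indefinite and the critical point is a saddle point.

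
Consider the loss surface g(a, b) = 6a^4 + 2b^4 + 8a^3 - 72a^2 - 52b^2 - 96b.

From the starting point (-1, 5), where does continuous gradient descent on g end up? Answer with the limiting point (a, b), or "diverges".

g is separable, so gradient descent decouples: a follows -∂g/∂a, b follows -∂g/∂b.
∂g/∂a = 24a(a - 2)(a + 3); at a=-1 this is 144, so a decreases.
∂g/∂b = 8(b - 4)(b + 1)(b + 3); at b=5 this is 384, so b decreases.
a converges to its nearest critical value -3 (a local min of the a-part); b converges to 4. The iterate converges to (-3, 4).

(-3, 4)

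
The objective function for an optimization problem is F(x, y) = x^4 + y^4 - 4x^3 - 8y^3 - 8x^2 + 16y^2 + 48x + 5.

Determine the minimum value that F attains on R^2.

F(x,y) separates as P(x) + Q(y) + 5, so its minimum is min P + min Q + 5.
P'(x) = 4(x - 3)(x - 2)(x + 2) vanishes at x ∈ {-2, 2, 3}; Q'(y) = 4y(y - 4)(y - 2) vanishes at y ∈ {0, 2, 4}.
Local minima of P (where P''>0): P(-2)=-80, P(3)=45. Local minima of Q: Q(0)=0, Q(4)=0.
So the global minimum of F is P(-2) + Q(0) + 5 = -80 + 0 + 5 = -75, attained at (-2, 0).

-75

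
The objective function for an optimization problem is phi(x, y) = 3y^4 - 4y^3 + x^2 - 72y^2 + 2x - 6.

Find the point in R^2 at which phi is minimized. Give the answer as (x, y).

(-1, 4)

phi(x,y) separates as P(x) + Q(y) − 6, so its minimum is min P + min Q − 6.
P'(x) = 2x + 2 vanishes at x ∈ {-1}; Q'(y) = 12y(y - 4)(y + 3) vanishes at y ∈ {-3, 0, 4}.
Local minima of P (where P''>0): P(-1)=-1. Local minima of Q: Q(-3)=-297, Q(4)=-640.
So the global minimum of phi is P(-1) + Q(4) − 6 = -1 − 640 − 6 = -647, attained at (-1, 4).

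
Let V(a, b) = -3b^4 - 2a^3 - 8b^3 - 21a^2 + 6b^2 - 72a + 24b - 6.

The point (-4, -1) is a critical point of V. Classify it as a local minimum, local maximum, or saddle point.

local minimum

The mixed partial ∂²V/∂a∂b is 0, so the Hessian at any point is diag(V_aa, V_bb) = diag(-6(2a + 7), 12(-3b^2 - 4b + 1)).
At (-4, -1): H = diag(6, 24).
Both eigenvalues are positive, so H is positive definite: a local minimum.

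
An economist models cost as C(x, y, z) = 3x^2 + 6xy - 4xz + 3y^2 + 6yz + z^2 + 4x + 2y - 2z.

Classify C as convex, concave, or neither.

C is quadratic, so its Hessian is the constant matrix H = [[6, 6, -4], [6, 6, 6], [-4, 6, 2]].
Leading principal minors: 6, 0, -600.
Neither pattern holds ⇒ H is indefinite ⇒ neither convex nor concave.

neither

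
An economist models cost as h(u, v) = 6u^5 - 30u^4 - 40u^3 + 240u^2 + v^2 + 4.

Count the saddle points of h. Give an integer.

h separates as a function of u plus a function of v, so ∇h=0 decouples.
∂h/∂u = 30u(u - 4)(u - 2)(u + 2) = 0 at u ∈ {-2, 0, 2, 4}; ∂h/∂v = 2v = 0 at v ∈ {0}.
The Hessian is diagonal: diag(h_uu, h_vv). Second derivatives: h_uu(-2)=-1440, h_uu(0)=480, h_uu(2)=-480, h_uu(4)=1440; h_vv(0)=2.
Saddle points occur where the two diagonal entries have opposite signs: (-2, 0), (2, 0). Count: 2.

2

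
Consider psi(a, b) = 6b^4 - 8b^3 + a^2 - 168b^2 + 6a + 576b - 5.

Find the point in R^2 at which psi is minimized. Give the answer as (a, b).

(-3, -4)

psi(a,b) separates as P(a) + Q(b) − 5, so its minimum is min P + min Q − 5.
P'(a) = 2a + 6 vanishes at a ∈ {-3}; Q'(b) = 24(b - 3)(b - 2)(b + 4) vanishes at b ∈ {-4, 2, 3}.
Local minima of P (where P''>0): P(-3)=-9. Local minima of Q: Q(-4)=-2944, Q(3)=486.
So the global minimum of psi is P(-3) + Q(-4) − 5 = -9 − 2944 − 5 = -2958, attained at (-3, -4).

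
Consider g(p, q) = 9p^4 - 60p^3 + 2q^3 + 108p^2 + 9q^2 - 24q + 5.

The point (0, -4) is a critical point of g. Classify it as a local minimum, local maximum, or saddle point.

The mixed partial ∂²g/∂p∂q is 0, so the Hessian at any point is diag(g_pp, g_qq) = diag(36(3p^2 - 10p + 6), 6(2q + 3)).
At (0, -4): H = diag(216, -30).
The eigenvalues have opposite signs, so H is indefinite: a saddle point.

saddle point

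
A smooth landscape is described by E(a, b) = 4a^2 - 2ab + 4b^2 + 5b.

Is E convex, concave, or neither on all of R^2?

E is quadratic, so its Hessian is the constant matrix H = [[8, -2], [-2, 8]].
det(H) = 60, tr(H) = 16.
det(H) > 0 and tr(H) > 0, so H is positive definite everywhere: convex.

convex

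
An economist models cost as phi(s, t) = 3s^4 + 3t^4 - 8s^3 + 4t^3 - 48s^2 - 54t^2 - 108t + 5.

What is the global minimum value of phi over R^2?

-966

phi(s,t) separates as P(s) + Q(t) + 5, so its minimum is min P + min Q + 5.
P'(s) = 12s(s - 4)(s + 2) vanishes at s ∈ {-2, 0, 4}; Q'(t) = 12(t - 3)(t + 1)(t + 3) vanishes at t ∈ {-3, -1, 3}.
Local minima of P (where P''>0): P(-2)=-80, P(4)=-512. Local minima of Q: Q(-3)=-27, Q(3)=-459.
So the global minimum of phi is P(4) + Q(3) + 5 = -512 − 459 + 5 = -966, attained at (4, 3).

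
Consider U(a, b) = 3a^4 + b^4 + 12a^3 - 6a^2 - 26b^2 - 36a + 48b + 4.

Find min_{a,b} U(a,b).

-375

U(a,b) separates as P(a) + Q(b) + 4, so its minimum is min P + min Q + 4.
P'(a) = 12(a - 1)(a + 1)(a + 3) vanishes at a ∈ {-3, -1, 1}; Q'(b) = 4(b - 3)(b - 1)(b + 4) vanishes at b ∈ {-4, 1, 3}.
Local minima of P (where P''>0): P(-3)=-27, P(1)=-27. Local minima of Q: Q(-4)=-352, Q(3)=-9.
So the global minimum of U is P(-3) + Q(-4) + 4 = -27 − 352 + 4 = -375, attained at (-3, -4).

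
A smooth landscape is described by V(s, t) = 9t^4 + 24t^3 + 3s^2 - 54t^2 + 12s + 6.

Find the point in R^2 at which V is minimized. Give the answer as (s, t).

(-2, -3)

V(s,t) separates as P(s) + Q(t) + 6, so its minimum is min P + min Q + 6.
P'(s) = 6s + 12 vanishes at s ∈ {-2}; Q'(t) = 36t(t - 1)(t + 3) vanishes at t ∈ {-3, 0, 1}.
Local minima of P (where P''>0): P(-2)=-12. Local minima of Q: Q(-3)=-405, Q(1)=-21.
So the global minimum of V is P(-2) + Q(-3) + 6 = -12 − 405 + 6 = -411, attained at (-2, -3).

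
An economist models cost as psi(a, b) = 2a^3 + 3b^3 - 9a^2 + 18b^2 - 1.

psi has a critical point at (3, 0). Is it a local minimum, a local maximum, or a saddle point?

The mixed partial ∂²psi/∂a∂b is 0, so the Hessian at any point is diag(psi_aa, psi_bb) = diag(6(2a - 3), 18(b + 2)).
At (3, 0): H = diag(18, 36).
Both eigenvalues are positive, so H is positive definite: a local minimum.

local minimum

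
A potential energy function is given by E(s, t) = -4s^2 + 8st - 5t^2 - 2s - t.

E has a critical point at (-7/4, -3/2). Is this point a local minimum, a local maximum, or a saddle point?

The Hessian of E is constant: H = [[-8, 8], [8, -10]].
det(H) = (-8)·(-10) − 8² = 16.
det(H) > 0 and tr(H) = -18 < 0, so H is negative definite and the point is a local maximum.

local maximum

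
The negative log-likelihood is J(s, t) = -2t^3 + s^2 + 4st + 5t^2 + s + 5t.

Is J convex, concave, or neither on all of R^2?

neither

The term -2t^3 is cubic, so the Hessian is not constant.
∂²J/∂t² = -12t + 10, which takes both signs as t varies (negative for sufficiently large t). A diagonal entry of the Hessian changing sign means the Hessian is neither positive- nor negative-semidefinite on all of R^2.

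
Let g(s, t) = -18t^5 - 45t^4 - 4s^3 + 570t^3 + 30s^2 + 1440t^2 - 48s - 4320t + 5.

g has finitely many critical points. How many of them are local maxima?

2

g separates as a function of s plus a function of t, so ∇g=0 decouples.
∂g/∂s = -12(s - 4)(s - 1) = 0 at s ∈ {1, 4}; ∂g/∂t = -90(t - 4)(t - 1)(t + 3)(t + 4) = 0 at t ∈ {-4, -3, 1, 4}.
The Hessian is diagonal: diag(g_ss, g_tt). Second derivatives: g_ss(1)=36, g_ss(4)=-36; g_tt(-4)=3600, g_tt(-3)=-2520, g_tt(1)=5400, g_tt(4)=-15120.
Local maxima occur where both diagonal entries negative: (4, -3), (4, 4). Count: 2.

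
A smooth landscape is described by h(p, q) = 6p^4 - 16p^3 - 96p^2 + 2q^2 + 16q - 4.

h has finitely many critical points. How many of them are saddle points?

1

h separates as a function of p plus a function of q, so ∇h=0 decouples.
∂h/∂p = 24p(p - 4)(p + 2) = 0 at p ∈ {-2, 0, 4}; ∂h/∂q = 4(q + 4) = 0 at q ∈ {-4}.
The Hessian is diagonal: diag(h_pp, h_qq). Second derivatives: h_pp(-2)=288, h_pp(0)=-192, h_pp(4)=576; h_qq(-4)=4.
Saddle points occur where the two diagonal entries have opposite signs: (0, -4). Count: 1.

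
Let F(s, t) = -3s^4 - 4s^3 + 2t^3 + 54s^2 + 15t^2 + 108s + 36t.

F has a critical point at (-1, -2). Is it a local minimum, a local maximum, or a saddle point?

The mixed partial ∂²F/∂s∂t is 0, so the Hessian at any point is diag(F_ss, F_tt) = diag(12(-3s^2 - 2s + 9), 6(2t + 5)).
At (-1, -2): H = diag(96, 6).
Both eigenvalues are positive, so H is positive definite: a local minimum.

local minimum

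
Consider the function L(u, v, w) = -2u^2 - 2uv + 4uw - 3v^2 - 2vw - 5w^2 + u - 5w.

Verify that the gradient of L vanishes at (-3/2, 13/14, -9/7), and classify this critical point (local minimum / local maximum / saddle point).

∇L = (-4u - 2v + 4w + 1, -2u - 6v - 2w, 4u - 2v - 10w - 5); substituting (-3/2, 13/14, -9/7) gives ∇L = (0, 0, 0), so (-3/2, 13/14, -9/7) is indeed a critical point.
The Hessian is constant: H = [[-4, -2, 4], [-2, -6, -2], [4, -2, -10]].
Leading principal minors: Δ₁ = -4, Δ₂ = 20, Δ₃ = -56.
The minors alternate sign starting negative (−, +, −), so H is negative definite: a local maximum.

local maximum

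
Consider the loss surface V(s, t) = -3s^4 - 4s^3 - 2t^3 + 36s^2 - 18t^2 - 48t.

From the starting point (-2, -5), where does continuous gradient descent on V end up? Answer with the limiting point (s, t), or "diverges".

V is separable, so gradient descent decouples: s follows -∂V/∂s, t follows -∂V/∂t.
∂V/∂s = -12s(s - 2)(s + 3); at s=-2 this is -96, so s increases.
∂V/∂t = -6(t + 2)(t + 4); at t=-5 this is -18, so t increases.
s converges to its nearest critical value 0 (a local min of the s-part); t converges to -4. The iterate converges to (0, -4).

(0, -4)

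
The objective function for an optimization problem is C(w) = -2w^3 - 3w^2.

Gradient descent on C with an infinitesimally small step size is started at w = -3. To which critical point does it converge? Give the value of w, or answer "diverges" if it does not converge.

-1

C'(w) = -6w(w + 1), so C'(-3) = -36.
Gradient descent moves in the -C' direction, i.e. w is increasing.
The nearest critical point in that direction is w = -1, where C'' = 6 > 0 (a local minimum). The iterate converges there.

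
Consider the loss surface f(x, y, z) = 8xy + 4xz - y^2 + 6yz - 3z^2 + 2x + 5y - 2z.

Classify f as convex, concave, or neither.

neither

f is quadratic, so its Hessian is the constant matrix H = [[0, 8, 4], [8, -2, 6], [4, 6, -6]].
Leading principal minors: 0, -64, 800.
Neither pattern holds ⇒ H is indefinite ⇒ neither convex nor concave.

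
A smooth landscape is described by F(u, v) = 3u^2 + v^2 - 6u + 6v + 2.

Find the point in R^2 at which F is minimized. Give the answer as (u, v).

F(u,v) separates as P(u) + Q(v) + 2, so its minimum is min P + min Q + 2.
P'(u) = 6u - 6 vanishes at u ∈ {1}; Q'(v) = 2v + 6 vanishes at v ∈ {-3}.
Local minima of P (where P''>0): P(1)=-3. Local minima of Q: Q(-3)=-9.
So the global minimum of F is P(1) + Q(-3) + 2 = -3 − 9 + 2 = -10, attained at (1, -3).

(1, -3)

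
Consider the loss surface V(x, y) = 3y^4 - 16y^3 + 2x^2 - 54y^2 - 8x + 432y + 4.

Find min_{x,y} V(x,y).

V(x,y) separates as P(x) + Q(y) + 4, so its minimum is min P + min Q + 4.
P'(x) = 4x - 8 vanishes at x ∈ {2}; Q'(y) = 12(y - 4)(y - 3)(y + 3) vanishes at y ∈ {-3, 3, 4}.
Local minima of P (where P''>0): P(2)=-8. Local minima of Q: Q(-3)=-1107, Q(4)=608.
So the global minimum of V is P(2) + Q(-3) + 4 = -8 − 1107 + 4 = -1111, attained at (2, -3).

-1111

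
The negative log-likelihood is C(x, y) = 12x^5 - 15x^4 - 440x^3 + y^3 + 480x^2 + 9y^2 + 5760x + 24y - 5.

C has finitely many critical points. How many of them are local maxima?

C separates as a function of x plus a function of y, so ∇C=0 decouples.
∂C/∂x = 60(x - 4)(x - 3)(x + 2)(x + 4) = 0 at x ∈ {-4, -2, 3, 4}; ∂C/∂y = 3(y + 2)(y + 4) = 0 at y ∈ {-4, -2}.
The Hessian is diagonal: diag(C_xx, C_yy). Second derivatives: C_xx(-4)=-6720, C_xx(-2)=3600, C_xx(3)=-2100, C_xx(4)=2880; C_yy(-4)=-6, C_yy(-2)=6.
Local maxima occur where both diagonal entries negative: (-4, -4), (3, -4). Count: 2.

2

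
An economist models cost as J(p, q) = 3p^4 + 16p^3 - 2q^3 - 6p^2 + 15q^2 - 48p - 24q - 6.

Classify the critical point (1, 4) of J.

saddle point

The mixed partial ∂²J/∂p∂q is 0, so the Hessian at any point is diag(J_pp, J_qq) = diag(12(3p^2 + 8p - 1), 6(-2q + 5)).
At (1, 4): H = diag(120, -18).
The eigenvalues have opposite signs, so H is indefinite: a saddle point.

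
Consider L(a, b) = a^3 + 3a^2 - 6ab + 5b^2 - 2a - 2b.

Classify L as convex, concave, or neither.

The term a^3 is cubic, so the Hessian is not constant.
∂²L/∂a² = 6a + 6, which takes both signs as a varies (negative for sufficiently negative a). A diagonal entry of the Hessian changing sign means the Hessian is neither positive- nor negative-semidefinite on all of R^2.

neither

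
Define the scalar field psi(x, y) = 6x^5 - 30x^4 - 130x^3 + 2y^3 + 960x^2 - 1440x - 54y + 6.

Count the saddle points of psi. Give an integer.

4

psi separates as a function of x plus a function of y, so ∇psi=0 decouples.
∂psi/∂x = 30(x - 4)(x - 3)(x - 1)(x + 4) = 0 at x ∈ {-4, 1, 3, 4}; ∂psi/∂y = 6(y - 3)(y + 3) = 0 at y ∈ {-3, 3}.
The Hessian is diagonal: diag(psi_xx, psi_yy). Second derivatives: psi_xx(-4)=-8400, psi_xx(1)=900, psi_xx(3)=-420, psi_xx(4)=720; psi_yy(-3)=-36, psi_yy(3)=36.
Saddle points occur where the two diagonal entries have opposite signs: (-4, 3), (1, -3), (3, 3), (4, -3). Count: 4.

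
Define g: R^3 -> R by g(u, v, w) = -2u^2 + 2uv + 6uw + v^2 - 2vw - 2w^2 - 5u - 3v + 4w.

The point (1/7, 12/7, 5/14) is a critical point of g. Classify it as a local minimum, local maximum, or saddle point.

The Hessian is constant: H = [[-4, 2, 6], [2, 2, -2], [6, -2, -4]].
Leading principal minors: Δ₁ = -4, Δ₂ = -12, Δ₃ = -56.
The minors fit neither the all-positive nor the alternating-sign pattern, so H is indefinite: a saddle point.

saddle point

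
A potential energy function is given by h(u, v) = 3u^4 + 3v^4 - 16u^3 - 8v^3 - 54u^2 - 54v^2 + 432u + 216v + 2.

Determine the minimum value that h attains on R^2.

-1780

h(u,v) separates as P(u) + Q(v) + 2, so its minimum is min P + min Q + 2.
P'(u) = 12(u - 4)(u - 3)(u + 3) vanishes at u ∈ {-3, 3, 4}; Q'(v) = 12(v - 3)(v - 2)(v + 3) vanishes at v ∈ {-3, 2, 3}.
Local minima of P (where P''>0): P(-3)=-1107, P(4)=608. Local minima of Q: Q(-3)=-675, Q(3)=189.
So the global minimum of h is P(-3) + Q(-3) + 2 = -1107 − 675 + 2 = -1780, attained at (-3, -3).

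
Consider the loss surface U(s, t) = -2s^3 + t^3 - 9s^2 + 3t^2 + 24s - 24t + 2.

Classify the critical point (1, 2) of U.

The mixed partial ∂²U/∂s∂t is 0, so the Hessian at any point is diag(U_ss, U_tt) = diag(-6(2s + 3), 6(t + 1)).
At (1, 2): H = diag(-30, 18).
The eigenvalues have opposite signs, so H is indefinite: a saddle point.

saddle point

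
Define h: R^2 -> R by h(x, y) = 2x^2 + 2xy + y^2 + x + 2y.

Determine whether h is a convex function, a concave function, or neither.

convex

h is quadratic, so its Hessian is the constant matrix H = [[4, 2], [2, 2]].
det(H) = 4, tr(H) = 6.
det(H) > 0 and tr(H) > 0, so H is positive definite everywhere: convex.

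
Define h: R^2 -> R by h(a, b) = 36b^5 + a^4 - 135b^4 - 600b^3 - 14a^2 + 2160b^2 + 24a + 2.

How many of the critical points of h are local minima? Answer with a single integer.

h separates as a function of a plus a function of b, so ∇h=0 decouples.
∂h/∂a = 4(a - 2)(a - 1)(a + 3) = 0 at a ∈ {-3, 1, 2}; ∂h/∂b = 180b(b - 4)(b - 2)(b + 3) = 0 at b ∈ {-3, 0, 2, 4}.
The Hessian is diagonal: diag(h_aa, h_bb). Second derivatives: h_aa(-3)=80, h_aa(1)=-16, h_aa(2)=20; h_bb(-3)=-18900, h_bb(0)=4320, h_bb(2)=-3600, h_bb(4)=10080.
Local minima occur where both diagonal entries positive: (-3, 0), (-3, 4), (2, 0), (2, 4). Count: 4.

4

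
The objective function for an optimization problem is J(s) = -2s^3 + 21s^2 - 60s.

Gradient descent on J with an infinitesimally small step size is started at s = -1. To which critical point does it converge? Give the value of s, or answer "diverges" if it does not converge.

2

J'(s) = -6(s - 5)(s - 2), so J'(-1) = -108.
Gradient descent moves in the -J' direction, i.e. s is increasing.
The nearest critical point in that direction is s = 2, where J'' = 18 > 0 (a local minimum). The iterate converges there.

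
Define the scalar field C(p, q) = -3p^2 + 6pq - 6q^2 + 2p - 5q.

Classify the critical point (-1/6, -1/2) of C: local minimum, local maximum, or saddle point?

local maximum

The Hessian of C is constant: H = [[-6, 6], [6, -12]].
det(H) = (-6)·(-12) − 6² = 36.
det(H) > 0 and tr(H) = -18 < 0, so H is negative definite and the point is a local maximum.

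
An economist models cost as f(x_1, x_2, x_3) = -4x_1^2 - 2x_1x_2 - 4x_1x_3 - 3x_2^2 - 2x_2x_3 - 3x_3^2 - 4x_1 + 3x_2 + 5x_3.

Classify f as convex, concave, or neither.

f is quadratic, so its Hessian is the constant matrix H = [[-8, -2, -4], [-2, -6, -2], [-4, -2, -6]].
Leading principal minors: -8, 44, -168.
Signs alternate −, +, − ⇒ H ≺ 0 ⇒ concave.

concave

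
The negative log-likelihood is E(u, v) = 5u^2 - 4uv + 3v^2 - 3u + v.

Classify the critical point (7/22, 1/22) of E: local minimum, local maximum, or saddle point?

The Hessian of E is constant: H = [[10, -4], [-4, 6]].
det(H) = 10·6 − (-4)² = 44.
det(H) > 0 and tr(H) = 16 > 0, so H is positive definite and the point is a local minimum.

local minimum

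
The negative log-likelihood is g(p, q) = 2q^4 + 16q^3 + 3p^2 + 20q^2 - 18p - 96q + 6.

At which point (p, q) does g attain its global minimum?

(3, 1)

g(p,q) separates as A(p) + B(q) + 6, so its minimum is min A + min B + 6.
A'(p) = 6p - 18 vanishes at p ∈ {3}; B'(q) = 8(q - 1)(q + 3)(q + 4) vanishes at q ∈ {-4, -3, 1}.
Local minima of A (where A''>0): A(3)=-27. Local minima of B: B(-4)=192, B(1)=-58.
So the global minimum of g is A(3) + B(1) + 6 = -27 − 58 + 6 = -79, attained at (3, 1).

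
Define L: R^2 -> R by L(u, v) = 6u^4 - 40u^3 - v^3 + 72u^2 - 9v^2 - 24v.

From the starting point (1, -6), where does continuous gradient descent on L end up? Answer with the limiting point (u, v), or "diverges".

L is separable, so gradient descent decouples: u follows -∂L/∂u, v follows -∂L/∂v.
∂L/∂u = 24u(u - 3)(u - 2); at u=1 this is 48, so u decreases.
∂L/∂v = -3(v + 2)(v + 4); at v=-6 this is -24, so v increases.
u converges to its nearest critical value 0 (a local min of the u-part); v converges to -4. The iterate converges to (0, -4).

(0, -4)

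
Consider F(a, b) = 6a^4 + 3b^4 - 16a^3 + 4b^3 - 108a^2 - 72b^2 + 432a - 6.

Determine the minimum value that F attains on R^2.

-1996

F(a,b) separates as P(a) + Q(b) − 6, so its minimum is min P + min Q − 6.
P'(a) = 24(a - 3)(a - 2)(a + 3) vanishes at a ∈ {-3, 2, 3}; Q'(b) = 12b(b - 3)(b + 4) vanishes at b ∈ {-4, 0, 3}.
Local minima of P (where P''>0): P(-3)=-1350, P(3)=378. Local minima of Q: Q(-4)=-640, Q(3)=-297.
So the global minimum of F is P(-3) + Q(-4) − 6 = -1350 − 640 − 6 = -1996, attained at (-3, -4).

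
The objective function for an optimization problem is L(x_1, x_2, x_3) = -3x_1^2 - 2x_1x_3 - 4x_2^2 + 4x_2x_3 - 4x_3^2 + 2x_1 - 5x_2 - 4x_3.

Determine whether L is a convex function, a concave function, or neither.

concave

L is quadratic, so its Hessian is the constant matrix H = [[-6, 0, -2], [0, -8, 4], [-2, 4, -8]].
Leading principal minors: -6, 48, -256.
Signs alternate −, +, − ⇒ H ≺ 0 ⇒ concave.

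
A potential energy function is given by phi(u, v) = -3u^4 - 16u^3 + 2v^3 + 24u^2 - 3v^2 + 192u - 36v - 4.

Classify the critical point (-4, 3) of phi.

saddle point

The mixed partial ∂²phi/∂u∂v is 0, so the Hessian at any point is diag(phi_uu, phi_vv) = diag(12(-3u^2 - 8u + 4), 6(2v - 1)).
At (-4, 3): H = diag(-144, 30).
The eigenvalues have opposite signs, so H is indefinite: a saddle point.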